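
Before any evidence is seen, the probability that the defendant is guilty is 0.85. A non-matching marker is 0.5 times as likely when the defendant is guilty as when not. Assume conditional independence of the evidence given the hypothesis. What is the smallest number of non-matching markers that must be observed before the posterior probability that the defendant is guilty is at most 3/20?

Prior odds = 0.85/0.15 = 17/3.
Likelihood ratio per non-matching marker = 0.5.
Target odds: 0.15 ÷ 0.85 = 3/17.
Need (17/3) × 0.5ⁿ ≤ 3/17, i.e. 0.5ⁿ ≤ 9/289.
0.5⁵ = 0.03125 is still above 9/289 but 0.5⁶ = 0.015625 is at or below it, so n = 6.

6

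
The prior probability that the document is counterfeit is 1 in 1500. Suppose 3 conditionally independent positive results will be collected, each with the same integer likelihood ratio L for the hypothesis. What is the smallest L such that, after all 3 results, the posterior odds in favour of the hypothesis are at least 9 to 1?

Prior odds = (1/1500)/(1499/1500) = 1/1499.
Target odds = 9.
Need L³ ≥ 9 ÷ (1/1499) = 13491.
23³ = 12167 < 13491 ≤ 13824 = 24³, so L = 24.

24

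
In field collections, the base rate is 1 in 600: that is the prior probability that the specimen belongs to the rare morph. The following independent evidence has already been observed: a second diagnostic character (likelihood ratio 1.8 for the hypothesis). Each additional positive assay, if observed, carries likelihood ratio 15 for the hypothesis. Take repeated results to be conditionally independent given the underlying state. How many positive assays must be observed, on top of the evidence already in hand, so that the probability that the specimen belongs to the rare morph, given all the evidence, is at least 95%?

Prior odds = (1/600)/(599/600) = 1/599.
Bayes factor of the evidence already in hand = 1.8.
Odds after that evidence = (1/599) × 1.8 = 9/2995.
Target odds = 0.95/0.05 = 19.
Need 15ⁿ ≥ 19 ÷ (9/2995) = 56905/9.
15³ = 3375 falls short of 56905/9 but 15⁴ = 50625 reaches it, so n = 4.

4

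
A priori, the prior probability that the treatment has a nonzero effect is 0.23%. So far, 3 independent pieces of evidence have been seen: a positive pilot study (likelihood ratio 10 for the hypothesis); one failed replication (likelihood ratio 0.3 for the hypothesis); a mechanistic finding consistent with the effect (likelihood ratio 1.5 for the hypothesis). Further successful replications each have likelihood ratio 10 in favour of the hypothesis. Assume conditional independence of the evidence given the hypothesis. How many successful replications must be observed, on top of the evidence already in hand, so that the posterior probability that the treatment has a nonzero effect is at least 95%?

Prior odds = 0.0023/0.9977 = 23/9977.
Combined Bayes factor of the evidence already in hand = 10 × 0.3 × 1.5 = 4.5.
Odds after that evidence = (23/9977) × 4.5 = 207/19954.
Target odds = 0.95/0.05 = 19.
Need 10ⁿ ≥ 19 ÷ (207/19954) = 379126/207.
10³ = 1000 falls short of 379126/207 but 10⁴ = 10000 reaches it, so n = 4.

4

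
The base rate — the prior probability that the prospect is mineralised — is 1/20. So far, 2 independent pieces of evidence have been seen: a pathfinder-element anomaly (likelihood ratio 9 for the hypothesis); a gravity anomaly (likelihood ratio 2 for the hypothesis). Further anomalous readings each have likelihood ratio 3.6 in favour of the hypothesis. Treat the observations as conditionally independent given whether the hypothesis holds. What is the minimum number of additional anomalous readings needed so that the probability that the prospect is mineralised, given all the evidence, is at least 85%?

Prior odds = 0.05/0.95 = 1/19.
Combined Bayes factor of the evidence already in hand = 9 × 2 = 18.
Odds after that evidence = (1/19) × 18 = 18/19.
Target odds = 0.85/0.15 = 17/3.
Need 3.6ⁿ ≥ 17/3 ÷ (18/19) = 323/54.
3.6¹ = 3.6 falls short of 323/54 but 3.6² = 12.96 reaches it, so n = 2.

2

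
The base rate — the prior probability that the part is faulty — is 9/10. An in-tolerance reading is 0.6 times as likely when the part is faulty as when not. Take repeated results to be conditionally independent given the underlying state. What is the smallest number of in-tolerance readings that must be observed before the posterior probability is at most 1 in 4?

7

Prior odds = 0.9/0.1 = 9.
Likelihood ratio per in-tolerance reading = 0.6.
Target posterior odds = 0.25/0.75 = 1/3.
Require 0.6ⁿ ≤ 1/3 ÷ 9 = 1/27.
0.6⁶ = 729/15625 is still above 1/27 but 0.6⁷ = 2187/78125 is at or below it, so n = 7.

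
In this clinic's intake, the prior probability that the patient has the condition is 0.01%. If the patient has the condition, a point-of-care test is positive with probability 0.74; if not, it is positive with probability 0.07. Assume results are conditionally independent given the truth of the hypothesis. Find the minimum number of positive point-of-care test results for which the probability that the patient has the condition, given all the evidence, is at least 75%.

5

Prior odds: 0.0001 ÷ 0.9999 = 1/9999.
Likelihood ratio of a positive = 0.74/0.07 = 74/7.
Target posterior odds = 0.75/0.25 = 3.
Require (74/7)ⁿ ≥ 3 ÷ (1/9999) = 29997.
(74/7)⁴ = 29986576/2401 falls short of 29997 but (74/7)⁵ ≈132029 reaches it, so n = 5.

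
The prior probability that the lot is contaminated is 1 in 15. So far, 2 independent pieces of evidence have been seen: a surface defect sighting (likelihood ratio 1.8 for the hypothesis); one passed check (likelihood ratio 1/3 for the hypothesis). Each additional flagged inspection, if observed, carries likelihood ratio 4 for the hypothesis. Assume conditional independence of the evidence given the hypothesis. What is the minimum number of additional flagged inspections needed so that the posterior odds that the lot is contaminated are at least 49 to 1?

Prior odds = (1/15)/(14/15) = 1/14.
Combined Bayes factor of the evidence already in hand = 1.8 × (1/3) = 0.6.
Odds after that evidence = (1/14) × 0.6 = 3/70.
Target odds = 49.
Need 4ⁿ ≥ 49 ÷ (3/70) = 3430/3.
4⁵ = 1024 falls short of 3430/3 but 4⁶ = 4096 reaches it, so n = 6.

6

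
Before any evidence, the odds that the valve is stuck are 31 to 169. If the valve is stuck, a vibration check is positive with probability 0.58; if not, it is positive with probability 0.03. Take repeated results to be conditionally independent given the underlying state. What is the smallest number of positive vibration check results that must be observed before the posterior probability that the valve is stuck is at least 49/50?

2

Prior odds = 31/169.
Likelihood ratio of a positive = 0.58/0.03 = 58/3.
Target posterior odds = 0.98/0.02 = 49.
Require (58/3)ⁿ ≥ 49 ÷ (31/169) = 8281/31.
(58/3)¹ = 58/3 falls short of 8281/31 but (58/3)² = 3364/9 reaches it, so n = 2.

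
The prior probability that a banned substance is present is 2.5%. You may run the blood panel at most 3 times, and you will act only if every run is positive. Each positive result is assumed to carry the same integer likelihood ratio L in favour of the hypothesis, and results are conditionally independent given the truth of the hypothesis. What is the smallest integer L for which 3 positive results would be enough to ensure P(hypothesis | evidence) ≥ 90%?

8

Prior odds = 0.025/0.975 = 1/39.
Target odds = 0.9/0.1 = 9.
Need L³ ≥ 9 ÷ (1/39) = 351.
7³ = 343 < 351 ≤ 512 = 8³, so L = 8.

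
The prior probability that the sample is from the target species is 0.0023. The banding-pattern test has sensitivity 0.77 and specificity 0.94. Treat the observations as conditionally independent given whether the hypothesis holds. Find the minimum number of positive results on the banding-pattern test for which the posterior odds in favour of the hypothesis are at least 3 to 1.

3

Prior odds = 0.0023/0.9977 = 23/9977.
False-positive rate = 1 − 0.94 = 0.06; likelihood ratio of a positive = 0.77/0.06 = 77/6.
Target odds = 3.
Need (23/9977) × (77/6)ⁿ ≥ 3, i.e. (77/6)ⁿ ≥ 29931/23.
(77/6)² = 5929/36 falls short of 29931/23 but (77/6)³ = 456533/216 reaches it, so n = 3.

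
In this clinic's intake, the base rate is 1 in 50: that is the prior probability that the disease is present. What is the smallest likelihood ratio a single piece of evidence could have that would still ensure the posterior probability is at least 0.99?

Prior odds = 0.02/0.98 = 1/49.
Target odds = 0.99/0.01 = 99.
Required Bayes factor = 99 ÷ (1/49) = 4851.

4851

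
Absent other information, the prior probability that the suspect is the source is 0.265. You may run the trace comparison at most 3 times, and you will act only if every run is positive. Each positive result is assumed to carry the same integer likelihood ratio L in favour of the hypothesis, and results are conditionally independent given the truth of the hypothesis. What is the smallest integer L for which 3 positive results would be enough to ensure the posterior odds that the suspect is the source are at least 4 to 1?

Prior odds = 0.265/0.735 = 53/147.
Target odds = 4.
Need L³ ≥ 4 ÷ (53/147) = 588/53.
2³ = 8 < 588/53 ≤ 27 = 3³, so L = 3.

3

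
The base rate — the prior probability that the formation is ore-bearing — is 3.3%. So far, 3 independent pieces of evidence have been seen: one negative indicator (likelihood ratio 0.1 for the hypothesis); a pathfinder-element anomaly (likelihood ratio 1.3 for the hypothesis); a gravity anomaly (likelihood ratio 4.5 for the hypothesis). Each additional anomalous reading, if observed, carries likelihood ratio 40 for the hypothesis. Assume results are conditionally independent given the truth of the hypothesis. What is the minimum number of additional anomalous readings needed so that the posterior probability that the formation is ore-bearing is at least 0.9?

2

Prior odds = 0.033/0.967 = 33/967.
Combined Bayes factor of the evidence already in hand = 0.1 × 1.3 × 4.5 = 0.585.
Odds after that evidence = (33/967) × 0.585 = 3861/193400.
Target odds = 0.9/0.1 = 9.
Need 40ⁿ ≥ 9 ÷ (3861/193400) = 193400/429.
40¹ = 40 falls short of 193400/429 but 40² = 1600 reaches it, so n = 2.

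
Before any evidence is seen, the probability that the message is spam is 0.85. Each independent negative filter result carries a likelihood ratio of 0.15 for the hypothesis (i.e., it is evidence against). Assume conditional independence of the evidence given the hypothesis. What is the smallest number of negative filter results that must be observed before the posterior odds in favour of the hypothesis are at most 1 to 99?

4

Prior odds: 0.85 ÷ 0.15 = 17/3.
Likelihood ratio per negative filter result = 0.15.
Target odds = 1/99.
Need (17/3) × 0.15ⁿ ≤ 1/99, i.e. 0.15ⁿ ≤ 1/561.
0.15³ = 0.003375 is still above 1/561 but 0.15⁴ = 81/160000 is at or below it, so n = 4.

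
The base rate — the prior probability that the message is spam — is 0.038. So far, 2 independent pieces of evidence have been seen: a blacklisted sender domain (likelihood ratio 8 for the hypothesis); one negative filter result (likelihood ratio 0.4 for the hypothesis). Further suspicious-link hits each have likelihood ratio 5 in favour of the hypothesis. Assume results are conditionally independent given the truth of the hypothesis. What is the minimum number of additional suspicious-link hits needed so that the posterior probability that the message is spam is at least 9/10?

3

Prior odds = 0.038/0.962 = 19/481.
Combined Bayes factor of the evidence already in hand = 8 × 0.4 = 3.2.
Odds after that evidence = (19/481) × 3.2 = 304/2405.
Target odds = 0.9/0.1 = 9.
Need 5ⁿ ≥ 9 ÷ (304/2405) = 21645/304.
5² = 25 falls short of 21645/304 but 5³ = 125 reaches it, so n = 3.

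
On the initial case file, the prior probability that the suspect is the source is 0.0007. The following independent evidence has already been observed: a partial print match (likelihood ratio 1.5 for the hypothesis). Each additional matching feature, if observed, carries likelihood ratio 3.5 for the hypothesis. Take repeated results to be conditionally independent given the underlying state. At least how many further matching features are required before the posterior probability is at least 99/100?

Prior odds = 0.0007/0.9993 = 7/9993.
Bayes factor of the evidence already in hand = 1.5.
Odds after that evidence = (7/9993) × 1.5 = 7/6662.
Target odds = 0.99/0.01 = 99.
Need 3.5ⁿ ≥ 99 ÷ (7/6662) = 659538/7.
3.5⁹ = 40353607/512 falls short of 659538/7 but 3.5¹⁰ = 282475249/1024 reaches it, so n = 10.

10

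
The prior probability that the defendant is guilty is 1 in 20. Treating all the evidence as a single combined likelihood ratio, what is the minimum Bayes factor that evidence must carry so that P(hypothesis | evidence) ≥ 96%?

456

Prior odds = 0.05/0.95 = 1/19.
Target odds = 0.96/0.04 = 24.
Required Bayes factor = 24 ÷ (1/19) = 456.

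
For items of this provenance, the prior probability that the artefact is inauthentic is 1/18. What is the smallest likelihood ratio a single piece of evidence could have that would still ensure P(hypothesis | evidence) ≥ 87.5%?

119

Prior odds = (1/18)/(17/18) = 1/17.
Target odds = 0.875/0.125 = 7.
Required Bayes factor = 7 ÷ (1/17) = 119.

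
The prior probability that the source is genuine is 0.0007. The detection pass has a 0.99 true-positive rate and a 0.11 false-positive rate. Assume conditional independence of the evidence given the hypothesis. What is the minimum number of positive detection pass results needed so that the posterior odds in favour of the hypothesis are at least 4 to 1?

Prior odds = 0.0007/0.9993 = 7/9993.
Likelihood ratio of a positive result = 0.99/0.11 = 9.
Target odds = 4.
Need (7/9993) × 9ⁿ ≥ 4, i.e. 9ⁿ ≥ 39972/7.
9³ = 729 falls short of 39972/7 but 9⁴ = 6561 reaches it, so n = 4.

4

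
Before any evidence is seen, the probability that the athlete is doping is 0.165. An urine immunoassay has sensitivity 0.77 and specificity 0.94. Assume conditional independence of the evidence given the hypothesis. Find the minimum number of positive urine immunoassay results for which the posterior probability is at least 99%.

3

Prior odds = 0.165/0.835 = 33/167.
False-positive rate = 1 − 0.94 = 0.06; likelihood ratio of a positive = 0.77/0.06 = 77/6.
Target posterior odds = 0.99/0.01 = 99.
Require (77/6)ⁿ ≥ 99 ÷ (33/167) = 501.
(77/6)² = 5929/36 falls short of 501 but (77/6)³ = 456533/216 reaches it, so n = 3.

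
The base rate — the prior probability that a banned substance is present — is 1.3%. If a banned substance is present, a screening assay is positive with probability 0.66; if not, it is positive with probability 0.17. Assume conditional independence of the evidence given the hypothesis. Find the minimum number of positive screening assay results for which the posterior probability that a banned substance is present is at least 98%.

Prior odds: 0.013 ÷ 0.987 = 13/987.
Likelihood ratio of a positive = 0.66/0.17 = 66/17.
Target posterior odds = 0.98/0.02 = 49.
Need (13/987) × (66/17)ⁿ ≥ 49, i.e. (66/17)ⁿ ≥ 48363/13.
(66/17)⁶ ≈3424.29 falls short of 48363/13 but (66/17)⁷ ≈13294.3 reaches it, so n = 7.

7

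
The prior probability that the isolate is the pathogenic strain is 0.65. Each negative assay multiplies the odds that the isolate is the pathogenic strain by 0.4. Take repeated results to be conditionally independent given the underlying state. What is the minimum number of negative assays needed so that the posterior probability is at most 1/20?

Prior odds = 0.65/0.35 = 13/7.
Likelihood ratio per negative assay = 0.4.
Target odds: 0.05 ÷ 0.95 = 1/19.
Need (13/7) × 0.4ⁿ ≤ 1/19, i.e. 0.4ⁿ ≤ 7/247.
0.4³ = 0.064 is still above 7/247 but 0.4⁴ = 0.0256 is at or below it, so n = 4.

4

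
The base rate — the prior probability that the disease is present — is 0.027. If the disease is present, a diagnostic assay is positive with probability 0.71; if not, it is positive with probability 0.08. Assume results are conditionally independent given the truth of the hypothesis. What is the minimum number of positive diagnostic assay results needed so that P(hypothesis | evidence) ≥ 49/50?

Prior odds: 0.027 ÷ 0.973 = 27/973.
Likelihood ratio of a positive = 0.71/0.08 = 8.875.
Target odds: 0.98 ÷ 0.02 = 49.
Need (27/973) × 8.875ⁿ ≥ 49, i.e. 8.875ⁿ ≥ 47677/27.
8.875³ = 357911/512 falls short of 47677/27 but 8.875⁴ = 25411681/4096 reaches it, so n = 4.

4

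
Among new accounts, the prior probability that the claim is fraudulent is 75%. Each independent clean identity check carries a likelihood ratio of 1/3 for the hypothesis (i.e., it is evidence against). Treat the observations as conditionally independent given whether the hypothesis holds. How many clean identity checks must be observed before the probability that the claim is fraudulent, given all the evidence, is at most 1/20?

4

Prior odds = 0.75/0.25 = 3.
Likelihood ratio per clean identity check = 1/3.
Target odds: 0.05 ÷ 0.95 = 1/19.
Require (1/3)ⁿ ≤ 1/19 ÷ 3 = 1/57.
(1/3)³ = 1/27 is still above 1/57 but (1/3)⁴ = 1/81 is at or below it, so n = 4.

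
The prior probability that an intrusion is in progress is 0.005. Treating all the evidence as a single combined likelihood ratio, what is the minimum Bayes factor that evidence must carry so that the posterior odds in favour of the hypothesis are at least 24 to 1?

Prior odds = 0.005/0.995 = 1/199.
Target odds = 24.
Required Bayes factor = 24 ÷ (1/199) = 4776.

4776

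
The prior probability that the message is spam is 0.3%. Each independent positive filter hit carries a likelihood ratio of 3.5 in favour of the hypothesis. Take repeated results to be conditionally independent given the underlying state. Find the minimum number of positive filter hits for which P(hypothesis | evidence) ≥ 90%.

Prior odds: 0.003 ÷ 0.997 = 3/997.
Likelihood ratio per positive filter hit = 3.5.
Target odds: 0.9 ÷ 0.1 = 9.
Require 3.5ⁿ ≥ 9 ÷ (3/997) = 2991.
3.5⁶ = 1838.265625 falls short of 2991 but 3.5⁷ = 823543/128 reaches it, so n = 7.

7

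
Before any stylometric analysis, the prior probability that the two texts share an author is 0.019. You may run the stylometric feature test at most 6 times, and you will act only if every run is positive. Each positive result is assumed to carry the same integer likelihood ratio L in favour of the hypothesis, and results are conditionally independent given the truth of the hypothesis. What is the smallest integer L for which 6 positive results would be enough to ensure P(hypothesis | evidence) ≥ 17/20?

Prior odds = 0.019/0.981 = 19/981.
Target odds = 0.85/0.15 = 17/3.
Need L⁶ ≥ 17/3 ÷ (19/981) = 5559/19.
2⁶ = 64 < 5559/19 ≤ 729 = 3⁶, so L = 3.

3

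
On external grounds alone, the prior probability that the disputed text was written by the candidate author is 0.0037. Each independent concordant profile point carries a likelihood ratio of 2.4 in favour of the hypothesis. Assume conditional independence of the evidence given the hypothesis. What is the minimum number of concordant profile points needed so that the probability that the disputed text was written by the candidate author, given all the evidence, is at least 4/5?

Prior odds = 0.0037/0.9963 = 37/9963.
Likelihood ratio per concordant profile point = 2.4.
Target odds: 0.8 ÷ 0.2 = 4.
Need (37/9963) × 2.4ⁿ ≥ 4, i.e. 2.4ⁿ ≥ 39852/37.
2.4⁷ = 35831808/78125 falls short of 39852/37 but 2.4⁸ = 429981696/390625 reaches it, so n = 8.

8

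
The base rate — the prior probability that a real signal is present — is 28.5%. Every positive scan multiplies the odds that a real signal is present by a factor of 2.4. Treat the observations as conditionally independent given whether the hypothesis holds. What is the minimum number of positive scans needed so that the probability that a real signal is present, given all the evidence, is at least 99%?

Prior odds = 0.285/0.715 = 57/143.
Likelihood ratio per positive scan = 2.4.
Target posterior odds = 0.99/0.01 = 99.
Need (57/143) × 2.4ⁿ ≥ 99, i.e. 2.4ⁿ ≥ 4719/19.
2.4⁶ = 2985984/15625 falls short of 4719/19 but 2.4⁷ = 35831808/78125 reaches it, so n = 7.

7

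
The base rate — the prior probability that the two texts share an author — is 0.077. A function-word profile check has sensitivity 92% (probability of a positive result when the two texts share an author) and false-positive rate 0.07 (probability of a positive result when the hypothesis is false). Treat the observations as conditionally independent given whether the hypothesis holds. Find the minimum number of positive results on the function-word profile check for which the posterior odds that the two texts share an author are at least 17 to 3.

Prior odds = 0.077/0.923 = 77/923.
Likelihood ratio of a positive result = 0.92/0.07 = 92/7.
Target odds = 17/3.
Need (77/923) × (92/7)ⁿ ≥ 17/3, i.e. (92/7)ⁿ ≥ 15691/231.
(92/7)¹ = 92/7 falls short of 15691/231 but (92/7)² = 8464/49 reaches it, so n = 2.

2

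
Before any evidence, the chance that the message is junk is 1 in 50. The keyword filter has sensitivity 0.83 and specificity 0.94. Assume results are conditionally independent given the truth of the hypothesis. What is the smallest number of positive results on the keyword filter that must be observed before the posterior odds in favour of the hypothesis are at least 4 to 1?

Prior odds = 0.02/0.98 = 1/49.
False-positive rate = 1 − 0.94 = 0.06; likelihood ratio of a positive = 0.83/0.06 = 83/6.
Target odds = 4.
Require (83/6)ⁿ ≥ 4 ÷ (1/49) = 196.
(83/6)² = 6889/36 falls short of 196 but (83/6)³ = 571787/216 reaches it, so n = 3.

3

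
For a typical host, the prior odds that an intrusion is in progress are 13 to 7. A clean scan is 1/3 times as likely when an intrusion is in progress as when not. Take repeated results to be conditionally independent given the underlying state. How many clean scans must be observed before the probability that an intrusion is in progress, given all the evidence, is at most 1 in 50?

5

Prior odds = 13/7.
Likelihood ratio per clean scan = 1/3.
Target odds: 0.02 ÷ 0.98 = 1/49.
Need (13/7) × (1/3)ⁿ ≤ 1/49, i.e. (1/3)ⁿ ≤ 1/91.
(1/3)⁴ = 1/81 is still above 1/91 but (1/3)⁵ = 1/243 is at or below it, so n = 5.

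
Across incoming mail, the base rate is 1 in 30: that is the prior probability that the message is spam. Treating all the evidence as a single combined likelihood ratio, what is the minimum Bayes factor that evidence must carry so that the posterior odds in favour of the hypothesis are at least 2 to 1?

Prior odds = (1/30)/(29/30) = 1/29.
Target odds = 2.
Required Bayes factor = 2 ÷ (1/29) = 58.

58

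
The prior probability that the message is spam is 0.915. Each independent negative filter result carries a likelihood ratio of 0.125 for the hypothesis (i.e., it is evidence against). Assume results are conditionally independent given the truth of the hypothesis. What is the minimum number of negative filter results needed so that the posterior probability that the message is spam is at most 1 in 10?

Prior odds: 0.915 ÷ 0.085 = 183/17.
Likelihood ratio per negative filter result = 0.125.
Target odds: 0.1 ÷ 0.9 = 1/9.
Require 0.125ⁿ ≤ 1/9 ÷ (183/17) = 17/1647.
0.125² = 0.015625 is still above 17/1647 but 0.125³ = 0.001953125 is at or below it, so n = 3.

3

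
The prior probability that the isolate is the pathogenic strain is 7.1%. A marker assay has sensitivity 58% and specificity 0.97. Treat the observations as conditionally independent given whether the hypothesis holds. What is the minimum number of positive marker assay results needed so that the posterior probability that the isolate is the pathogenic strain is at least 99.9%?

Prior odds = 0.071/0.929 = 71/929.
False-positive rate = 1 − 0.97 = 0.03; likelihood ratio of a positive = 0.58/0.03 = 58/3.
Target odds: 0.999 ÷ 0.001 = 999.
Require (58/3)ⁿ ≥ 999 ÷ (71/929) = 928071/71.
(58/3)³ = 195112/27 falls short of 928071/71 but (58/3)⁴ = 11316496/81 reaches it, so n = 4.

4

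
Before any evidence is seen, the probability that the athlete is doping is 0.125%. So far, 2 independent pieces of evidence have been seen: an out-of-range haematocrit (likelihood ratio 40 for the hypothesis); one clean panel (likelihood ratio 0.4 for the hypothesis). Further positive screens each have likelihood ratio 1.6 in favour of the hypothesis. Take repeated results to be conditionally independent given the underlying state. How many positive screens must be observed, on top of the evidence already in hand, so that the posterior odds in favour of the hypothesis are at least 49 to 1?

Prior odds = 0.00125/0.99875 = 1/799.
Combined Bayes factor of the evidence already in hand = 40 × 0.4 = 16.
Odds after that evidence = (1/799) × 16 = 16/799.
Target odds = 49.
Need 1.6ⁿ ≥ 49 ÷ (16/799) = 2446.9375.
1.6¹⁶ ≈1844.67 falls short of 2446.9375 but 1.6¹⁷ ≈2951.48 reaches it, so n = 17.

17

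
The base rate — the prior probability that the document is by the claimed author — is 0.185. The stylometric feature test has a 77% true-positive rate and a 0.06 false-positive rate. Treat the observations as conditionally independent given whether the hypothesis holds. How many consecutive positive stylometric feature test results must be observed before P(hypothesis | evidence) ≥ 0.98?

3

Prior odds = 0.185/0.815 = 37/163.
Likelihood ratio of a positive result = 0.77/0.06 = 77/6.
Target posterior odds = 0.98/0.02 = 49.
Need (37/163) × (77/6)ⁿ ≥ 49, i.e. (77/6)ⁿ ≥ 7987/37.
(77/6)² = 5929/36 falls short of 7987/37 but (77/6)³ = 456533/216 reaches it, so n = 3.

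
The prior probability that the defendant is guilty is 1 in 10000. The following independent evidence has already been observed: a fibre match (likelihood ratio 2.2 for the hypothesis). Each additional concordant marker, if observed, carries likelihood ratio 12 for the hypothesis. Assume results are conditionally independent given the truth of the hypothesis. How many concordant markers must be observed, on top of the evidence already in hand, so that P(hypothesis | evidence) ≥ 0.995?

6

Prior odds = 0.0001/0.9999 = 1/9999.
Bayes factor of the evidence already in hand = 2.2.
Odds after that evidence = (1/9999) × 2.2 = 1/4545.
Target odds = 0.995/0.005 = 199.
Need 12ⁿ ≥ 199 ÷ (1/4545) = 904455.
12⁵ = 248832 falls short of 904455 but 12⁶ = 2985984 reaches it, so n = 6.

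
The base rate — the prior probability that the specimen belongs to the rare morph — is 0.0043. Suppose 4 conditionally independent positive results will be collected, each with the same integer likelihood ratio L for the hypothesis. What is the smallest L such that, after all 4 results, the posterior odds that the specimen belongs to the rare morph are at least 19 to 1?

9

Prior odds = 0.0043/0.9957 = 43/9957.
Target odds = 19.
Need L⁴ ≥ 19 ÷ (43/9957) = 189183/43.
8⁴ = 4096 < 189183/43 ≤ 6561 = 9⁴, so L = 9.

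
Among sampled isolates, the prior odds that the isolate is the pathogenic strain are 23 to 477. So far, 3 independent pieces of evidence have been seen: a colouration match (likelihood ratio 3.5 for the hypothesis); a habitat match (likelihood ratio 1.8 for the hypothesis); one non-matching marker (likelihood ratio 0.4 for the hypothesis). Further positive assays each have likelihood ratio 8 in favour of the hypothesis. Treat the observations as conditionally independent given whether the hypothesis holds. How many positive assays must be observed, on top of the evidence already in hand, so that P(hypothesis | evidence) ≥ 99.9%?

5

Prior odds = 23/477.
Combined Bayes factor of the evidence already in hand = 3.5 × 1.8 × 0.4 = 2.52.
Odds after that evidence = (23/477) × 2.52 = 161/1325.
Target odds = 0.999/0.001 = 999.
Need 8ⁿ ≥ 999 ÷ (161/1325) = 1323675/161.
8⁴ = 4096 falls short of 1323675/161 but 8⁵ = 32768 reaches it, so n = 5.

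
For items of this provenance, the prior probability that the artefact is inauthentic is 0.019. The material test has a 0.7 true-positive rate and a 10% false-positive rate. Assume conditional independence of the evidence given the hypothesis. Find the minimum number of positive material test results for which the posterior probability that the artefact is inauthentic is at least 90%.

Prior odds: 0.019 ÷ 0.981 = 19/981.
Likelihood ratio of a positive result = 0.7/0.1 = 7.
Target posterior odds = 0.9/0.1 = 9.
Require 7ⁿ ≥ 9 ÷ (19/981) = 8829/19.
7³ = 343 falls short of 8829/19 but 7⁴ = 2401 reaches it, so n = 4.

4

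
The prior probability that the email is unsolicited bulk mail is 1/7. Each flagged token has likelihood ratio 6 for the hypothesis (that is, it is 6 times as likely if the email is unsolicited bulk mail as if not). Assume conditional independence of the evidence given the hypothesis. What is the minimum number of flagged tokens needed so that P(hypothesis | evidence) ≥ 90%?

3

Prior odds = (1/7)/(6/7) = 1/6.
Likelihood ratio per flagged token = 6.
Target posterior odds = 0.9/0.1 = 9.
Need (1/6) × 6ⁿ ≥ 9, i.e. 6ⁿ ≥ 54.
6² = 36 falls short of 54 but 6³ = 216 reaches it, so n = 3.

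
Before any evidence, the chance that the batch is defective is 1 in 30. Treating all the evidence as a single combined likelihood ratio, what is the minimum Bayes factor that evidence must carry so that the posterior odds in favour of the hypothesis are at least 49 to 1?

1421

Prior odds = (1/30)/(29/30) = 1/29.
Target odds = 49.
Required Bayes factor = 49 ÷ (1/29) = 1421.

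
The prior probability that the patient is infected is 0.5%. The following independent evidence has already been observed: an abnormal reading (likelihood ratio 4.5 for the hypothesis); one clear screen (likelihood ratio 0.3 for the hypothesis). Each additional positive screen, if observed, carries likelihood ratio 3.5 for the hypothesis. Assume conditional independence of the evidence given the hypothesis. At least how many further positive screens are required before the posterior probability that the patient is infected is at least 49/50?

8

Prior odds = 0.005/0.995 = 1/199.
Combined Bayes factor of the evidence already in hand = 4.5 × 0.3 = 1.35.
Odds after that evidence = (1/199) × 1.35 = 27/3980.
Target odds = 0.98/0.02 = 49.
Need 3.5ⁿ ≥ 49 ÷ (27/3980) = 195020/27.
3.5⁷ = 823543/128 falls short of 195020/27 but 3.5⁸ = 5764801/256 reaches it, so n = 8.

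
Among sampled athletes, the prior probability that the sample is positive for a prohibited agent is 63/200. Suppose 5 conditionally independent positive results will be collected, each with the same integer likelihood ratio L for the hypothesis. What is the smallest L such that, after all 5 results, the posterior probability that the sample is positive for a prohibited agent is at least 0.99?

Prior odds = 0.315/0.685 = 63/137.
Target odds = 0.99/0.01 = 99.
Need L⁵ ≥ 99 ÷ (63/137) = 1507/7.
2⁵ = 32 < 1507/7 ≤ 243 = 3⁵, so L = 3.

3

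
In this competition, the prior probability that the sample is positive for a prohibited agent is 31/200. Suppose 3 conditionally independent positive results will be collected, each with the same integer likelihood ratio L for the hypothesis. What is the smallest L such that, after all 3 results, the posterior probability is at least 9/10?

4

Prior odds = 0.155/0.845 = 31/169.
Target odds = 0.9/0.1 = 9.
Need L³ ≥ 9 ÷ (31/169) = 1521/31.
3³ = 27 < 1521/31 ≤ 64 = 4³, so L = 4.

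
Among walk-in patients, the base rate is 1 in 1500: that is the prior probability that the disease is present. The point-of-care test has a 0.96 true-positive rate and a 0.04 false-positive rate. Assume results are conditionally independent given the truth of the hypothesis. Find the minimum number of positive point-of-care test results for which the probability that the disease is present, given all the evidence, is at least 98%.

4

Prior odds = (1/1500)/(1499/1500) = 1/1499.
Likelihood ratio of a positive result = 0.96/0.04 = 24.
Target posterior odds = 0.98/0.02 = 49.
Need (1/1499) × 24ⁿ ≥ 49, i.e. 24ⁿ ≥ 73451.
24³ = 13824 falls short of 73451 but 24⁴ = 331776 reaches it, so n = 4.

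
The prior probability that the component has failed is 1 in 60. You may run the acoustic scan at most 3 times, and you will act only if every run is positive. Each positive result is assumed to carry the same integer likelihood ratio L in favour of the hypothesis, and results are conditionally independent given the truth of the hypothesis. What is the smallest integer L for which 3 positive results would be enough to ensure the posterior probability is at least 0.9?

9

Prior odds = (1/60)/(59/60) = 1/59.
Target odds = 0.9/0.1 = 9.
Need L³ ≥ 9 ÷ (1/59) = 531.
8³ = 512 < 531 ≤ 729 = 9³, so L = 9.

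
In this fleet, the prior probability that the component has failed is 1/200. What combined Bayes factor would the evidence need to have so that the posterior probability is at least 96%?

4776

Prior odds = 0.005/0.995 = 1/199.
Target odds = 0.96/0.04 = 24.
Required Bayes factor = 24 ÷ (1/199) = 4776.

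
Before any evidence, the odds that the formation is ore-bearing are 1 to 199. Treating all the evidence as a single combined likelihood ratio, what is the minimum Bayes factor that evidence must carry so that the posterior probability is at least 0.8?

796

Prior odds = 1/199.
Target odds = 0.8/0.2 = 4.
Required Bayes factor = 4 ÷ (1/199) = 796.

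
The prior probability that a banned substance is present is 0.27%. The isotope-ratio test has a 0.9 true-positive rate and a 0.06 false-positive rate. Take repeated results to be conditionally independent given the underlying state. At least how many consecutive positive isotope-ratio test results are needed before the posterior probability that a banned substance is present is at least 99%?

Prior odds: 0.0027 ÷ 0.9973 = 27/9973.
Likelihood ratio of a positive result = 0.9/0.06 = 15.
Target odds: 0.99 ÷ 0.01 = 99.
Require 15ⁿ ≥ 99 ÷ (27/9973) = 109703/3.
15³ = 3375 falls short of 109703/3 but 15⁴ = 50625 reaches it, so n = 4.

4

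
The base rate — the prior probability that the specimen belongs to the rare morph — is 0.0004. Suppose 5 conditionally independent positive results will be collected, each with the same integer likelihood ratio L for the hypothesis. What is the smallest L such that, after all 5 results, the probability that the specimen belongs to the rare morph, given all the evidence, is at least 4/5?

7

Prior odds = 0.0004/0.9996 = 1/2499.
Target odds = 0.8/0.2 = 4.
Need L⁵ ≥ 4 ÷ (1/2499) = 9996.
6⁵ = 7776 < 9996 ≤ 16807 = 7⁵, so L = 7.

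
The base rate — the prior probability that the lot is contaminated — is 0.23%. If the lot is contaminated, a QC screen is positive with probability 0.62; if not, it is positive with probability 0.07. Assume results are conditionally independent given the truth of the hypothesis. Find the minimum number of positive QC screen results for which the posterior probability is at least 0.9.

Prior odds = 0.0023/0.9977 = 23/9977.
Likelihood ratio of a positive = 0.62/0.07 = 62/7.
Target odds: 0.9 ÷ 0.1 = 9.
Need (23/9977) × (62/7)ⁿ ≥ 9, i.e. (62/7)ⁿ ≥ 89793/23.
(62/7)³ = 238328/343 falls short of 89793/23 but (62/7)⁴ = 14776336/2401 reaches it, so n = 4.

4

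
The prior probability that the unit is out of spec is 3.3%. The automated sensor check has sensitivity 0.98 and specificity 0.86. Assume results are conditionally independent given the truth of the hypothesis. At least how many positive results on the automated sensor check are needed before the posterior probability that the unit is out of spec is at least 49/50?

4

Prior odds = 0.033/0.967 = 33/967.
False-positive rate = 1 − 0.86 = 0.14; likelihood ratio of a positive = 0.98/0.14 = 7.
Target odds: 0.98 ÷ 0.02 = 49.
Require 7ⁿ ≥ 49 ÷ (33/967) = 47383/33.
7³ = 343 falls short of 47383/33 but 7⁴ = 2401 reaches it, so n = 4.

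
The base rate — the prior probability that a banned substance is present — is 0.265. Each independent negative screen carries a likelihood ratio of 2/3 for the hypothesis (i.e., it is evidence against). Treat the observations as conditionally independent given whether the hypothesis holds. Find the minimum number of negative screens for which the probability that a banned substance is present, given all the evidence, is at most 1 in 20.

Prior odds: 0.265 ÷ 0.735 = 53/147.
Likelihood ratio per negative screen = 2/3.
Target posterior odds = 0.05/0.95 = 1/19.
Require (2/3)ⁿ ≤ 1/19 ÷ (53/147) = 147/1007.
(2/3)⁴ = 16/81 is still above 147/1007 but (2/3)⁵ = 32/243 is at or below it, so n = 5.

5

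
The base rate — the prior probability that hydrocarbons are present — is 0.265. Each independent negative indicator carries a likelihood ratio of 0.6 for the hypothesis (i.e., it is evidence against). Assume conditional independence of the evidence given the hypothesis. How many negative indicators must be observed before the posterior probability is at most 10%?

Prior odds: 0.265 ÷ 0.735 = 53/147.
Likelihood ratio per negative indicator = 0.6.
Target posterior odds = 0.1/0.9 = 1/9.
Require 0.6ⁿ ≤ 1/9 ÷ (53/147) = 49/159.
0.6² = 0.36 is still above 49/159 but 0.6³ = 0.216 is at or below it, so n = 3.

3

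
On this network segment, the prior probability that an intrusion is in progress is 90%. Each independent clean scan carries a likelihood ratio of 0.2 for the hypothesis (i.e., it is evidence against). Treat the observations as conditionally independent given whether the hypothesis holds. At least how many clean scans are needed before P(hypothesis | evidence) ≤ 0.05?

Prior odds: 0.9 ÷ 0.1 = 9.
Likelihood ratio per clean scan = 0.2.
Target odds: 0.05 ÷ 0.95 = 1/19.
Require 0.2ⁿ ≤ 1/19 ÷ 9 = 1/171.
0.2³ = 0.008 is still above 1/171 but 0.2⁴ = 0.0016 is at or below it, so n = 4.

4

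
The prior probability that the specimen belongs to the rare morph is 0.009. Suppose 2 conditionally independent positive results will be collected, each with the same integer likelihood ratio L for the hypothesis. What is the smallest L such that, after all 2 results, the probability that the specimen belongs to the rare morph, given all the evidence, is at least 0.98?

74

Prior odds = 0.009/0.991 = 9/991.
Target odds = 0.98/0.02 = 49.
Need L² ≥ 49 ÷ (9/991) = 48559/9.
73² = 5329 < 48559/9 ≤ 5476 = 74², so L = 74.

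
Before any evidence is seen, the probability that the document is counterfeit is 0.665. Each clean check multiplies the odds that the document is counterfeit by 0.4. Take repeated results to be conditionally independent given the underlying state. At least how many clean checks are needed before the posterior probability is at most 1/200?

Prior odds = 0.665/0.335 = 133/67.
Likelihood ratio per clean check = 0.4.
Target posterior odds = 0.005/0.995 = 1/199.
Require 0.4ⁿ ≤ 1/199 ÷ (133/67) = 67/26467.
0.4⁶ = 64/15625 is still above 67/26467 but 0.4⁷ = 128/78125 is at or below it, so n = 7.

7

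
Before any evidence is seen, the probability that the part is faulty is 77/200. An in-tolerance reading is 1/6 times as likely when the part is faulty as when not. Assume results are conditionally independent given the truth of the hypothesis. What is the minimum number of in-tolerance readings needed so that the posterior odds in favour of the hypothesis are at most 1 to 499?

4

Prior odds = 0.385/0.615 = 77/123.
Likelihood ratio per in-tolerance reading = 1/6.
Target odds = 1/499.
Need (77/123) × (1/6)ⁿ ≤ 1/499, i.e. (1/6)ⁿ ≤ 123/38423.
(1/6)³ = 1/216 is still above 123/38423 but (1/6)⁴ = 1/1296 is at or below it, so n = 4.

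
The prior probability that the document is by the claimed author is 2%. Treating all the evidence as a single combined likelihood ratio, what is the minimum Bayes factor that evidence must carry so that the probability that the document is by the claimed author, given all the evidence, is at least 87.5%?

Prior odds = 0.02/0.98 = 1/49.
Target odds = 0.875/0.125 = 7.
Required Bayes factor = 7 ÷ (1/49) = 343.

343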